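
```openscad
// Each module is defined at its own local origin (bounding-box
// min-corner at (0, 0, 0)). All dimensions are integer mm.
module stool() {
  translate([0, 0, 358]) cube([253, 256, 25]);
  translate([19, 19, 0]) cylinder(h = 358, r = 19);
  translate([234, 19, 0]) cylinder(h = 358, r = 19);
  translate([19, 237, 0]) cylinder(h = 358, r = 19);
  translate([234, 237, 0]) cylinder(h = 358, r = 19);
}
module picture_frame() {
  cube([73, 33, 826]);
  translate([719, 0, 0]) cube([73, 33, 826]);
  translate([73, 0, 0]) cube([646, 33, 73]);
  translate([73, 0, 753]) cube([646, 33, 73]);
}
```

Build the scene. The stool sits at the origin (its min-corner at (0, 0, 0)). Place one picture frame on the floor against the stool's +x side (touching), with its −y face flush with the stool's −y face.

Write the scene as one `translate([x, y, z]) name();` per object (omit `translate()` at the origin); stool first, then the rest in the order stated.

stool();
translate([253, 0, 0]) picture_frame();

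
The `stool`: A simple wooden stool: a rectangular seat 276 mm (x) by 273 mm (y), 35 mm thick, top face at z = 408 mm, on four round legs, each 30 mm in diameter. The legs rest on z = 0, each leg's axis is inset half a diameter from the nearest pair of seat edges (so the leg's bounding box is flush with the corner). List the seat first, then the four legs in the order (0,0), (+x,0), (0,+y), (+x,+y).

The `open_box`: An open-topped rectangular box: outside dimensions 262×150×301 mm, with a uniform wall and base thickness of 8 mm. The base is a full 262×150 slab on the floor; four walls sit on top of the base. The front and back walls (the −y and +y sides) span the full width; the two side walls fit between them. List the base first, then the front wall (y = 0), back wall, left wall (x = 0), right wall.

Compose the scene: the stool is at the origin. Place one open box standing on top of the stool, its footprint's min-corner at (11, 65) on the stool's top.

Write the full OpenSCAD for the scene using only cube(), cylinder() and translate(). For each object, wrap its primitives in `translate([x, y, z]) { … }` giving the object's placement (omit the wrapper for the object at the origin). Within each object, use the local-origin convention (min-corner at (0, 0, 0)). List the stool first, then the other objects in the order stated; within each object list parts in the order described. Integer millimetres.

translate([0, 0, 373]) cube([276, 273, 35]);
translate([15, 15, 0]) cylinder(h = 373, r = 15);
translate([261, 15, 0]) cylinder(h = 373, r = 15);
translate([15, 258, 0]) cylinder(h = 373, r = 15);
translate([261, 258, 0]) cylinder(h = 373, r = 15);
translate([11, 65, 408]) {
  cube([262, 150, 8]);
  translate([0, 0, 8]) cube([262, 8, 293]);
  translate([0, 142, 8]) cube([262, 8, 293]);
  translate([0, 8, 8]) cube([8, 134, 293]);
  translate([254, 8, 8]) cube([8, 134, 293]);
}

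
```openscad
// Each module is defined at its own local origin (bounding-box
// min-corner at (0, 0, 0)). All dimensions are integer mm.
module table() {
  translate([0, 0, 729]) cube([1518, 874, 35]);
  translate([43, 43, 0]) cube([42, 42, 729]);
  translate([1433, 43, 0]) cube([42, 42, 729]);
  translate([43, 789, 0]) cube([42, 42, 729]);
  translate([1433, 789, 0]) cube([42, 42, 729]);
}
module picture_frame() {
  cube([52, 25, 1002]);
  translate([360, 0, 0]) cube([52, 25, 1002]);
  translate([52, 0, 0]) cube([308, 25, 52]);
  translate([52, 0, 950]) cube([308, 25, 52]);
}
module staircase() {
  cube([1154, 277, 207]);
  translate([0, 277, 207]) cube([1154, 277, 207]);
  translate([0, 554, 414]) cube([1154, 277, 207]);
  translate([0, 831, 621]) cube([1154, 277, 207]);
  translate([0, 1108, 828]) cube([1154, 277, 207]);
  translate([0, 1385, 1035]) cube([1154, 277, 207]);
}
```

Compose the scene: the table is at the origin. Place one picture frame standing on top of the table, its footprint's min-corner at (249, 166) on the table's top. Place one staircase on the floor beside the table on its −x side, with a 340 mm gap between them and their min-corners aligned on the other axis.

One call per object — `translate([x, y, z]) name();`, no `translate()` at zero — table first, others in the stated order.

table();
translate([249, 166, 764]) picture_frame();
translate([-1494, 0, 0]) staircase();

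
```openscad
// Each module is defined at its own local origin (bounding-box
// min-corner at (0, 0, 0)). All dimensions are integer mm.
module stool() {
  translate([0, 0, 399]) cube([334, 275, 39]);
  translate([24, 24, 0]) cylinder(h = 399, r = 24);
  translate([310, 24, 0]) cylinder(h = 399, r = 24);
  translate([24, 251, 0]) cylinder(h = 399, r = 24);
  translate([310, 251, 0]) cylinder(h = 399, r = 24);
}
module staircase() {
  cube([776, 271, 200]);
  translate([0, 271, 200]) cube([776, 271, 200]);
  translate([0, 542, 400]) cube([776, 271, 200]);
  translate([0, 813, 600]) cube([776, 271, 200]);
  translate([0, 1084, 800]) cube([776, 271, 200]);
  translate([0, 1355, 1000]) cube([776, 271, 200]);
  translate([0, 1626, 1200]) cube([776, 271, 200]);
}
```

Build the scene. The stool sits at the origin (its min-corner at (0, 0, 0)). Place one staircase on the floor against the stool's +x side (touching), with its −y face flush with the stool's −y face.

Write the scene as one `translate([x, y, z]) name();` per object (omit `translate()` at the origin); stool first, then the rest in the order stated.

stool();
translate([334, 0, 0]) staircase();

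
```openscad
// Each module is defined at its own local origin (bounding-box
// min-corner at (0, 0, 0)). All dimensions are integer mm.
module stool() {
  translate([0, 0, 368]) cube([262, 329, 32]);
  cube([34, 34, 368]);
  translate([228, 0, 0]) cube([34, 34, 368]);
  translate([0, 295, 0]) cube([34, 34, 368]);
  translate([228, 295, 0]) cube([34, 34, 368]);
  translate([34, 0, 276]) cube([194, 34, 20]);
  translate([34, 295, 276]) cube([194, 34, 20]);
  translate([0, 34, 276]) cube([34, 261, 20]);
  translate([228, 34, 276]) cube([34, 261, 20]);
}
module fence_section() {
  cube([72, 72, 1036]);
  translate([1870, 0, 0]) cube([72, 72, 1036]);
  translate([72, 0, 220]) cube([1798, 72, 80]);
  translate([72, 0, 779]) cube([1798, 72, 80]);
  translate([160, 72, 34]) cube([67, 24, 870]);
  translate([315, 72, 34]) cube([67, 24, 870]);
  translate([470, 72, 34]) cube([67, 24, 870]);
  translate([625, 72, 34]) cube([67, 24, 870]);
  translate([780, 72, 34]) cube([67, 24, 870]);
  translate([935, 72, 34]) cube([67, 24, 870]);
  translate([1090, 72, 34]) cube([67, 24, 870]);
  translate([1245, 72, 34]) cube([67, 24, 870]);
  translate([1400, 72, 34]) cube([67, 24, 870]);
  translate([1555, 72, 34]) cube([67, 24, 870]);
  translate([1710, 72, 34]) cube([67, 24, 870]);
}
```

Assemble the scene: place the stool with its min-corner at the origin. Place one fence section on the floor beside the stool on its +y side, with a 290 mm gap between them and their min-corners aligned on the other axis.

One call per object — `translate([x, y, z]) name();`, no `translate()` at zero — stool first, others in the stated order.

stool();
translate([0, 619, 0]) fence_section();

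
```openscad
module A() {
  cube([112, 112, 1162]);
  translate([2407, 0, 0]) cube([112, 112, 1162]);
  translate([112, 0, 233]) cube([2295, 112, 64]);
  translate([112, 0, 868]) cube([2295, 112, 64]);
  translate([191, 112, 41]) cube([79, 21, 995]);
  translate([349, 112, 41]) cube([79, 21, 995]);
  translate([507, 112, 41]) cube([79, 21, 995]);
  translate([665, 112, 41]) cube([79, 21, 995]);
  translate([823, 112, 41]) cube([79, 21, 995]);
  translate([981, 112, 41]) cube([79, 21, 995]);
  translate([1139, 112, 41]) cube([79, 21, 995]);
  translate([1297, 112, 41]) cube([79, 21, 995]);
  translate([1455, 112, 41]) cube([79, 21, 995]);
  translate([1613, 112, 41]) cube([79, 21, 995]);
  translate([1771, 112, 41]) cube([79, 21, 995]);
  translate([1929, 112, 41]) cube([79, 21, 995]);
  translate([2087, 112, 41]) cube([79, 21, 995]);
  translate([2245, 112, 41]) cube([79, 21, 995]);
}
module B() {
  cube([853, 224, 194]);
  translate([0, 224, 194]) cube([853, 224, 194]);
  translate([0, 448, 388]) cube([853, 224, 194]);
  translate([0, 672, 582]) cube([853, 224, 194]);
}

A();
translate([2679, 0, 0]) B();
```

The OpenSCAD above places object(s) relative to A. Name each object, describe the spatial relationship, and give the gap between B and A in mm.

A is a fence section. B is a staircase. The staircase is on the floor beside the fence section on its +x side. The gap between the staircase and the fence section is 160 mm.

The staircase's nearest face is 160 mm from the fence section's +x face.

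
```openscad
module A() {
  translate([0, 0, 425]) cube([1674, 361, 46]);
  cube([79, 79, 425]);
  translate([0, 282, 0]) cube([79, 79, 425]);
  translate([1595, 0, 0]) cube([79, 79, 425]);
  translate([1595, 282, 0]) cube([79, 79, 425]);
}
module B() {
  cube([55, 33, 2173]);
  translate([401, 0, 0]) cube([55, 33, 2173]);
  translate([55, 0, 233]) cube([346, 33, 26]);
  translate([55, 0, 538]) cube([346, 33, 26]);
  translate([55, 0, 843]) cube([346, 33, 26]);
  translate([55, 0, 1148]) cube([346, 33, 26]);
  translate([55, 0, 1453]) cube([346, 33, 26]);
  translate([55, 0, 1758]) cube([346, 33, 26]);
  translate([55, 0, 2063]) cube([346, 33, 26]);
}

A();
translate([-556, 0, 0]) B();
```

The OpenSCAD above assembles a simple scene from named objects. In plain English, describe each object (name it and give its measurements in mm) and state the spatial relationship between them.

A is a bench: a 1674×361 mm seat slab, 46 mm thick, top at z = 471 mm, on four 79×79 mm square legs flush with the seat corners and standing on z = 0.

B is a wooden ladder with two side rails of 55×33 mm section and 2173 mm height, set 456 mm apart overall. Between them run 7 rectangular rungs (33 mm deep, 26 mm thick), front faces flush with the rails' −y face. The bottom of the first rung is 233 mm above the floor and each subsequent rung is 305 mm higher than the one below.

The ladder is on the floor beside the bench on its −x side.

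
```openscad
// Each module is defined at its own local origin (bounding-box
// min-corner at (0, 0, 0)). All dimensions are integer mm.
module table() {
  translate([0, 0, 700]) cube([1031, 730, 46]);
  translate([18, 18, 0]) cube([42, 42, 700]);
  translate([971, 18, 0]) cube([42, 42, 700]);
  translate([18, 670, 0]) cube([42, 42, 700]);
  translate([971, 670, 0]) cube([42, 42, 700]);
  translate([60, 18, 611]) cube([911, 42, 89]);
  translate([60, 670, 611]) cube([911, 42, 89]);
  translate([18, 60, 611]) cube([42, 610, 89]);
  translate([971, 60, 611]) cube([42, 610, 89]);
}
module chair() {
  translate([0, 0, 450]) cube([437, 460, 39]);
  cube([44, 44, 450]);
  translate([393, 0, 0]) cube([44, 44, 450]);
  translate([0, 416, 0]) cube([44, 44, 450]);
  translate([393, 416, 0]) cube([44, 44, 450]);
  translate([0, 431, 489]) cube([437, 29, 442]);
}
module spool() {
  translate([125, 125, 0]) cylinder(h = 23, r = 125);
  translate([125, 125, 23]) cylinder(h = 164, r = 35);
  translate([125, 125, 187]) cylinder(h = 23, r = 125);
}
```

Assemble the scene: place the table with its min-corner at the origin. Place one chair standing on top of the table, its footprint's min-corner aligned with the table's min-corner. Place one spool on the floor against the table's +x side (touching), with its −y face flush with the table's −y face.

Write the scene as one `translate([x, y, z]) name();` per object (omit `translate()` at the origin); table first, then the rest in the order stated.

table();
translate([0, 0, 746]) chair();
translate([1031, 0, 0]) spool();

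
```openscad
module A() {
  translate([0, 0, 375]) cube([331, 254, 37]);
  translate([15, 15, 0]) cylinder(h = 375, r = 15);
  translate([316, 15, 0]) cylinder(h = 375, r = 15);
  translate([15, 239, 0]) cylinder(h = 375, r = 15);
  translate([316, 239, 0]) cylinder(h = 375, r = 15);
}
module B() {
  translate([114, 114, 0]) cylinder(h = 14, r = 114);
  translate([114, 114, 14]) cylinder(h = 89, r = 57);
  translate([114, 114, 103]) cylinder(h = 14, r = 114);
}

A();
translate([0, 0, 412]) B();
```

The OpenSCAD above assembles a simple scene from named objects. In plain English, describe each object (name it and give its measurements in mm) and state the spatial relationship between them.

A is a four-legged stool. The seat is a 331×254×37 mm slab whose top surface is at z = 412 mm; four round legs, each 30 mm in diameter, run from the floor (z = 0) to the underside of the seat, each leg's axis is inset half a diameter from the nearest pair of seat edges (so the leg's bounding box is flush with the corner).

B is a spool: two coaxial disc flanges of radius 114 mm and thickness 14 mm, joined by a core cylinder of radius 57 mm and height 89 mm. The lower flange rests on z = 0 and the three cylinders share a vertical axis.

The spool is on top of the stool.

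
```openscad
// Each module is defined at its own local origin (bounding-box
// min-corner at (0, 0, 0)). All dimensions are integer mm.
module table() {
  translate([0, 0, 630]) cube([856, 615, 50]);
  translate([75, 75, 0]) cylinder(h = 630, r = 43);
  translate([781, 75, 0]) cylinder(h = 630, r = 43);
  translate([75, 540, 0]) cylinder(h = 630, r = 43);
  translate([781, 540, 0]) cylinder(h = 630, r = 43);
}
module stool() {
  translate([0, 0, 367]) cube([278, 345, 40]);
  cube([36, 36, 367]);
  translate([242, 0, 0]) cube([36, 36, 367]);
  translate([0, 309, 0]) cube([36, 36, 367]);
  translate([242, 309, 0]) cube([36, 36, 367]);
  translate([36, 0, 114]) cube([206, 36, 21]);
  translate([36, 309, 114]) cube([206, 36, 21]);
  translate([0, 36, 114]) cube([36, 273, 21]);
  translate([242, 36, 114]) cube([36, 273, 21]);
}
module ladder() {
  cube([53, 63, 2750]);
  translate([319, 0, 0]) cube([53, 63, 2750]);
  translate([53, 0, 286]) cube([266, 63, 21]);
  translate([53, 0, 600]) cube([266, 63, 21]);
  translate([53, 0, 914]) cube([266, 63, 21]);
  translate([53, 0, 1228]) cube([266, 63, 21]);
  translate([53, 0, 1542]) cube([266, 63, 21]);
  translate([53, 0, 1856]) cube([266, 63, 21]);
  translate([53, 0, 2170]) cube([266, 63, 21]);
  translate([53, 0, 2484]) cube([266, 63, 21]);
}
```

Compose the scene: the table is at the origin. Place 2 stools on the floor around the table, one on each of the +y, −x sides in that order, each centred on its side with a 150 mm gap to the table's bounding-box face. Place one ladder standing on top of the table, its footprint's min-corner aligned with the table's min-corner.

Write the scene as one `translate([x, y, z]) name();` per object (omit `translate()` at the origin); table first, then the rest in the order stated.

table();
translate([289, 765, 0]) stool();
translate([-428, 135, 0]) stool();
translate([0, 0, 680]) ladder();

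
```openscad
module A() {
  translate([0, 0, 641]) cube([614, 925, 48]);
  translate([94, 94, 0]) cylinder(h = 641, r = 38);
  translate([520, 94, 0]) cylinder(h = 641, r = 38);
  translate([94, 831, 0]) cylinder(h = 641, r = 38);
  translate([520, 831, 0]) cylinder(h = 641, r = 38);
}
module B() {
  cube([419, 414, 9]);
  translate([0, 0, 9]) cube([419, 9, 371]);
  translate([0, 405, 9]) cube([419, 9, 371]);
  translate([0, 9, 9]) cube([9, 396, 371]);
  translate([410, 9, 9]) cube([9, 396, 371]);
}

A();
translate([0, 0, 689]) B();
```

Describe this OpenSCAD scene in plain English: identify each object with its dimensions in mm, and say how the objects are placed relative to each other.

A is a table with a 614×925 mm rectangular top, 48 mm thick, top surface at z = 689 mm, supported by four round legs of 76 mm diameter, each leg's bounding box inset 56 mm from the nearest pair of top edges, running from the floor.

B is an open-topped rectangular box: outside dimensions 419×414×380 mm, with a uniform wall and base thickness of 9 mm. The base is a full 419×414 slab on the floor; four walls sit on top of the base. The front and back walls (the −y and +y sides) span the full width; the two side walls fit between them.

The open box is on top of the table.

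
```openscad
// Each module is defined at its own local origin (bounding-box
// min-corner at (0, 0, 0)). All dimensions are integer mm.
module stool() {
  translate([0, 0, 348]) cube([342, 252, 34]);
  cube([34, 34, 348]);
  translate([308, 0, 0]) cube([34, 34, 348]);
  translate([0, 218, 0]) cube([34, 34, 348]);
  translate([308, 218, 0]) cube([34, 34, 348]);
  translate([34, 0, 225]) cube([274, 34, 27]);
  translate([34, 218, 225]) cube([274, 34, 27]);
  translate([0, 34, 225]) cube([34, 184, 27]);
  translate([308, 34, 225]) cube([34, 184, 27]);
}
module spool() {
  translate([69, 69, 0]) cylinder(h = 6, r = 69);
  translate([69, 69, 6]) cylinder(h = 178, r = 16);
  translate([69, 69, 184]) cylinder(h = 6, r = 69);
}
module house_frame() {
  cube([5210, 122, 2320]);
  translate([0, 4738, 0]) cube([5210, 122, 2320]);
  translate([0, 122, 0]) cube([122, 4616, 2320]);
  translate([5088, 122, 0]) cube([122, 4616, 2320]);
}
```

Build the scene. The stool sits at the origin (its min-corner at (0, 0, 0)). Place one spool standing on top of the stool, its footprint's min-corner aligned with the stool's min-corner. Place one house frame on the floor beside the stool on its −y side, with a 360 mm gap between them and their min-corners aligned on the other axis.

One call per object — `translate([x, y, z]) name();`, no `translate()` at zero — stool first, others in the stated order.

stool();
translate([0, 0, 382]) spool();
translate([0, -5220, 0]) house_frame();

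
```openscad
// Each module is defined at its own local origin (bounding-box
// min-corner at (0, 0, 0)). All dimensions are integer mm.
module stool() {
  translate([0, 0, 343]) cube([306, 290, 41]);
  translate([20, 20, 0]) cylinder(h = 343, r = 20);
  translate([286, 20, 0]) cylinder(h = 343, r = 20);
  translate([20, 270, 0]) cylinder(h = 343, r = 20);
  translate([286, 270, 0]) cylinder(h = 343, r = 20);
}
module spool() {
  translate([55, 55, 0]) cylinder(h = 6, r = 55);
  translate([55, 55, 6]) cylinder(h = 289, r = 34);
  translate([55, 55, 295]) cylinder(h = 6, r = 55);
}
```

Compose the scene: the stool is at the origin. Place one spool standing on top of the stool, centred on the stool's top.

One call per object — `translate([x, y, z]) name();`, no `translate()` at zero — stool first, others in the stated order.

stool();
translate([98, 90, 384]) spool();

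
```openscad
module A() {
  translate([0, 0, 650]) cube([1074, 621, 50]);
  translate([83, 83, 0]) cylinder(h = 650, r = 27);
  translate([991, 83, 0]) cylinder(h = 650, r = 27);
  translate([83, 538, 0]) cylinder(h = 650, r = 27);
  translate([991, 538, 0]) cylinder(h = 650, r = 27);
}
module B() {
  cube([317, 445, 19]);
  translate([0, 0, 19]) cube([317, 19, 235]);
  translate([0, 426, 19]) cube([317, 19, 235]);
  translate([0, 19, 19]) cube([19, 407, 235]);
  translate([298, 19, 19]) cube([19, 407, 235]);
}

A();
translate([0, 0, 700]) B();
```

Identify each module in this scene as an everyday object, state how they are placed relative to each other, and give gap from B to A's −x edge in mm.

The open box's min-x is at 0; the table's min-x is 0; gap = 0 mm.

A is a table. B is an open box. The open box is on top of the table. The gap from the open box to the table's −x edge is 0 mm.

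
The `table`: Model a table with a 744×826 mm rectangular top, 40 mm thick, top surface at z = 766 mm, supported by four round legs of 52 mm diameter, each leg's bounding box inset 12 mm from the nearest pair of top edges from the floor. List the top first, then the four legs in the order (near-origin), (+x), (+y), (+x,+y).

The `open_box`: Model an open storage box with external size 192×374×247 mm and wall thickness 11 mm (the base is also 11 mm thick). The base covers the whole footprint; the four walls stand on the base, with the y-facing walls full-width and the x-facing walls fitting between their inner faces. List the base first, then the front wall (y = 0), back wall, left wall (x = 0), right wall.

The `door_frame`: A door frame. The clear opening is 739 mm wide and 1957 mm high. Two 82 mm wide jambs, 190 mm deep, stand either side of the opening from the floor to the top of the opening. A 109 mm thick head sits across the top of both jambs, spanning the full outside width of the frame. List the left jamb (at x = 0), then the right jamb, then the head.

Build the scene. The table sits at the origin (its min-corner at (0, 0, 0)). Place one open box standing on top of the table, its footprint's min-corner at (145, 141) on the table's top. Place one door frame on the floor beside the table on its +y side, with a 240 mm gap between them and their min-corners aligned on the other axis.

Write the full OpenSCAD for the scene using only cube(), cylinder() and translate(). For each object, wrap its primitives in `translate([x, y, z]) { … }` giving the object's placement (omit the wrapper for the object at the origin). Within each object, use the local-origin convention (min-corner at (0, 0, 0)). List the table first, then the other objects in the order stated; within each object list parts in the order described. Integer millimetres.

translate([0, 0, 726]) cube([744, 826, 40]);
translate([38, 38, 0]) cylinder(h = 726, r = 26);
translate([706, 38, 0]) cylinder(h = 726, r = 26);
translate([38, 788, 0]) cylinder(h = 726, r = 26);
translate([706, 788, 0]) cylinder(h = 726, r = 26);
translate([145, 141, 766]) {
  cube([192, 374, 11]);
  translate([0, 0, 11]) cube([192, 11, 236]);
  translate([0, 363, 11]) cube([192, 11, 236]);
  translate([0, 11, 11]) cube([11, 352, 236]);
  translate([181, 11, 11]) cube([11, 352, 236]);
}
translate([0, 1066, 0]) {
  cube([82, 190, 1957]);
  translate([821, 0, 0]) cube([82, 190, 1957]);
  translate([0, 0, 1957]) cube([903, 190, 109]);
}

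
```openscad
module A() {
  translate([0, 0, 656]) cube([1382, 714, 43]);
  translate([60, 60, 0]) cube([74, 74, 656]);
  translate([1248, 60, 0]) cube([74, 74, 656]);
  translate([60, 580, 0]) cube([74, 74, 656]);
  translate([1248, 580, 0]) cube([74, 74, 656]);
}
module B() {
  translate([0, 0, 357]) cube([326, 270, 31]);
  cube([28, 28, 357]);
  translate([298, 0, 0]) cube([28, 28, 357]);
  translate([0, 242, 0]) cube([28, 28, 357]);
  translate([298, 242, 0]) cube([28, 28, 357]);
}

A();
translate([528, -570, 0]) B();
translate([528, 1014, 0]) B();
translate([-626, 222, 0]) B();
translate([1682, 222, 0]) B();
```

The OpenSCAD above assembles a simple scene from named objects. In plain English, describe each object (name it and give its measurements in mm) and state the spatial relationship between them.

A is a table: top 1382 mm (x) × 714 mm (y), 43 mm thick, upper face at z = 699 mm, on four 74×74 mm square legs, each inset 60 mm from the nearest pair of top edges, running from z = 0 to the bottom of the top.

B is a four-legged stool. The seat is a 326×270×31 mm slab whose top surface is at z = 388 mm; four square legs, each 28×28 mm in cross-section, run from the floor (z = 0) to the underside of the seat, each flush with a corner of the seat.

Four stools sit around the table at the −y, +y, −x, +x sides.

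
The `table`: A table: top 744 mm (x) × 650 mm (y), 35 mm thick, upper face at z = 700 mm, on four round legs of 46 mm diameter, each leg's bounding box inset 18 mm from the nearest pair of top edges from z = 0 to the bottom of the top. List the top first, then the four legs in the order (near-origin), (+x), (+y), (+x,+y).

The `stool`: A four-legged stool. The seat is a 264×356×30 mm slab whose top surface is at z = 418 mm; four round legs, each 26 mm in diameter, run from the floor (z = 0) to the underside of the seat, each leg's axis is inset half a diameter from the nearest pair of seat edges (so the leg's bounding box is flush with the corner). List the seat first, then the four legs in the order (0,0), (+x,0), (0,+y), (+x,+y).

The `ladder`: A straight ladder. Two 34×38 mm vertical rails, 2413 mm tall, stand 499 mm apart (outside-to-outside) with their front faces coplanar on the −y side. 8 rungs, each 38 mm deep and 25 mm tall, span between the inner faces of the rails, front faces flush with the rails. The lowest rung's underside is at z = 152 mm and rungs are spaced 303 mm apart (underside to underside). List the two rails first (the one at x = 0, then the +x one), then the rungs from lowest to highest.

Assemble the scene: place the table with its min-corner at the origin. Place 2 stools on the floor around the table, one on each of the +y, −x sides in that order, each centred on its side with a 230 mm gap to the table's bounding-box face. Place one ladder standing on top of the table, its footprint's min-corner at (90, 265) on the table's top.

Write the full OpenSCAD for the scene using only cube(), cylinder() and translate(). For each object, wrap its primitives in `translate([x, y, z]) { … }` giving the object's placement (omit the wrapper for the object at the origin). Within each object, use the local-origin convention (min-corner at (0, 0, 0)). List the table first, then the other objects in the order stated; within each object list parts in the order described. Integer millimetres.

translate([0, 0, 665]) cube([744, 650, 35]);
translate([41, 41, 0]) cylinder(h = 665, r = 23);
translate([703, 41, 0]) cylinder(h = 665, r = 23);
translate([41, 609, 0]) cylinder(h = 665, r = 23);
translate([703, 609, 0]) cylinder(h = 665, r = 23);
translate([240, 880, 0]) {
  translate([0, 0, 388]) cube([264, 356, 30]);
  translate([13, 13, 0]) cylinder(h = 388, r = 13);
  translate([251, 13, 0]) cylinder(h = 388, r = 13);
  translate([13, 343, 0]) cylinder(h = 388, r = 13);
  translate([251, 343, 0]) cylinder(h = 388, r = 13);
}
translate([-494, 147, 0]) {
  translate([0, 0, 388]) cube([264, 356, 30]);
  translate([13, 13, 0]) cylinder(h = 388, r = 13);
  translate([251, 13, 0]) cylinder(h = 388, r = 13);
  translate([13, 343, 0]) cylinder(h = 388, r = 13);
  translate([251, 343, 0]) cylinder(h = 388, r = 13);
}
translate([90, 265, 700]) {
  cube([34, 38, 2413]);
  translate([465, 0, 0]) cube([34, 38, 2413]);
  translate([34, 0, 152]) cube([431, 38, 25]);
  translate([34, 0, 455]) cube([431, 38, 25]);
  translate([34, 0, 758]) cube([431, 38, 25]);
  translate([34, 0, 1061]) cube([431, 38, 25]);
  translate([34, 0, 1364]) cube([431, 38, 25]);
  translate([34, 0, 1667]) cube([431, 38, 25]);
  translate([34, 0, 1970]) cube([431, 38, 25]);
  translate([34, 0, 2273]) cube([431, 38, 25]);
}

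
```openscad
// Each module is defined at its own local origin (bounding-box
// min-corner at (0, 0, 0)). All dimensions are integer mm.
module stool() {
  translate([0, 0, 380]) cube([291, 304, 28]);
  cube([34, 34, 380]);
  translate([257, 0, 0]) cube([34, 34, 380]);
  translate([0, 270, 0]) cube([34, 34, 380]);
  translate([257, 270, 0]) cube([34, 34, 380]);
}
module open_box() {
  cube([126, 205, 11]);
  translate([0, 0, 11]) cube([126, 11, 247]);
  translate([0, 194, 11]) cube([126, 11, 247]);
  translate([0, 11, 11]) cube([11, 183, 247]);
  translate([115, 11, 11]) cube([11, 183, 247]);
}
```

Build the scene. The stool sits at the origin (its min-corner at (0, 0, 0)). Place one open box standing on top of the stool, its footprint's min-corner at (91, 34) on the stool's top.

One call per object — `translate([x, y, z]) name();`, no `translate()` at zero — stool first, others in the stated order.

stool();
translate([91, 34, 408]) open_box();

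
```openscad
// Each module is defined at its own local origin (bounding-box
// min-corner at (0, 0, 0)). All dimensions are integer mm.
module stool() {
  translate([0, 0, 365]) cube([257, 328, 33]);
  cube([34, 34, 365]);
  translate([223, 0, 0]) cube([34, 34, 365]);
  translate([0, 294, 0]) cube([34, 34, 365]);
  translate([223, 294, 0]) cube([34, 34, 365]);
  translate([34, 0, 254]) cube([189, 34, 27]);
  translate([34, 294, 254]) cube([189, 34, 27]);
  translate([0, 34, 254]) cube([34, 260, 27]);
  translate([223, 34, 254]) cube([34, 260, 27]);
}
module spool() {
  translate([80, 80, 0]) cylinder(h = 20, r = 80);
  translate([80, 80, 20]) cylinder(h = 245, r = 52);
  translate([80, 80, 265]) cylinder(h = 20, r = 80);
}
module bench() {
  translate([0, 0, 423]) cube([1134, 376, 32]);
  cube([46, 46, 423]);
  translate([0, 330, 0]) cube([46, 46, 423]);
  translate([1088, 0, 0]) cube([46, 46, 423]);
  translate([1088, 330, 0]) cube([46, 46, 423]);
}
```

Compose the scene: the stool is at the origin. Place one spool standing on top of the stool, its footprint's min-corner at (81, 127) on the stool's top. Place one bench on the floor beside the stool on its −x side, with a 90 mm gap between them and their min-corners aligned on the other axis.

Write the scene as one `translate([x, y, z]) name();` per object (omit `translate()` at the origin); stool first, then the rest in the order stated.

stool();
translate([81, 127, 398]) spool();
translate([-1224, 0, 0]) bench();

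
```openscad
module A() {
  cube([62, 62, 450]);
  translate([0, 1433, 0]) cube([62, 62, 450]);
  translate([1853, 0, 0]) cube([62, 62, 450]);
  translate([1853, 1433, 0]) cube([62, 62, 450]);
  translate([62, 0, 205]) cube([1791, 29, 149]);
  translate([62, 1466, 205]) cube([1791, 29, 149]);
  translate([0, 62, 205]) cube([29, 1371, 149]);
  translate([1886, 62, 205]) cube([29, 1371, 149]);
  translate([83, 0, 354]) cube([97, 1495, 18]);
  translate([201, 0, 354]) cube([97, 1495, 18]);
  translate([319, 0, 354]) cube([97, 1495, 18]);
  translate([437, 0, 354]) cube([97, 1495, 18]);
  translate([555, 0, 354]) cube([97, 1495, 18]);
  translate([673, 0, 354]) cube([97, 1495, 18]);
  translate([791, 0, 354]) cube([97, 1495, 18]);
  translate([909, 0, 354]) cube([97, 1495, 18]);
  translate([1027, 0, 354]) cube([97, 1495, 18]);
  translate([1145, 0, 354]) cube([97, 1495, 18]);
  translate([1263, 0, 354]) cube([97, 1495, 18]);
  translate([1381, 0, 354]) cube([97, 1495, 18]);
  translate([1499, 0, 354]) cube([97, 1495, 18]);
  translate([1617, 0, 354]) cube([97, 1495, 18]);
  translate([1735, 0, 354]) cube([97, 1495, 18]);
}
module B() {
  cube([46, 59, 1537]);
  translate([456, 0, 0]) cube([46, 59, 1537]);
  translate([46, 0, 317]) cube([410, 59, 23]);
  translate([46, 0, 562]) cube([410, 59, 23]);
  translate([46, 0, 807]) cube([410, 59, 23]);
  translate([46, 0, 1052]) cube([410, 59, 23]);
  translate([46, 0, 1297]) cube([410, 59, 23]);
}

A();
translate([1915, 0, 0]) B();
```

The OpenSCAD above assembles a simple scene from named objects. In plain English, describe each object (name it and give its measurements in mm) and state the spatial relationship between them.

A is a bed frame 1915 mm long (x) by 1495 mm wide (y). Four 62×62 mm corner posts, 450 mm tall, at the corners of the footprint. Four rails of 29 mm thickness and 149 mm height run between adjacent posts with their undersides at z = 205 mm, their outer faces flush with the outside of the frame (the two x-running rails run between the posts' inner faces; the two y-running rails run between the posts' inner faces). 15 slats, each 97 mm wide (x) and 18 mm thick, lie across the top of the two x-running rails, running the full 1495 mm width of the frame in y; the slats are evenly spaced along x between the inner faces of the end posts with equal gaps (rounded down to the nearest mm) at the −x end and between each pair — any rounding remainder accumulates at the +x end.

B is a straight ladder. Two 46×59 mm vertical rails, 1537 mm tall, stand 502 mm apart (outside-to-outside) with their front faces coplanar on the −y side. 5 rungs, each 59 mm deep and 23 mm tall, span between the inner faces of the rails, front faces flush with the rails. The lowest rung's underside is at z = 317 mm and rungs are spaced 245 mm apart (underside to underside).

The ladder is against the bed frame's +x side, with their −y faces flush.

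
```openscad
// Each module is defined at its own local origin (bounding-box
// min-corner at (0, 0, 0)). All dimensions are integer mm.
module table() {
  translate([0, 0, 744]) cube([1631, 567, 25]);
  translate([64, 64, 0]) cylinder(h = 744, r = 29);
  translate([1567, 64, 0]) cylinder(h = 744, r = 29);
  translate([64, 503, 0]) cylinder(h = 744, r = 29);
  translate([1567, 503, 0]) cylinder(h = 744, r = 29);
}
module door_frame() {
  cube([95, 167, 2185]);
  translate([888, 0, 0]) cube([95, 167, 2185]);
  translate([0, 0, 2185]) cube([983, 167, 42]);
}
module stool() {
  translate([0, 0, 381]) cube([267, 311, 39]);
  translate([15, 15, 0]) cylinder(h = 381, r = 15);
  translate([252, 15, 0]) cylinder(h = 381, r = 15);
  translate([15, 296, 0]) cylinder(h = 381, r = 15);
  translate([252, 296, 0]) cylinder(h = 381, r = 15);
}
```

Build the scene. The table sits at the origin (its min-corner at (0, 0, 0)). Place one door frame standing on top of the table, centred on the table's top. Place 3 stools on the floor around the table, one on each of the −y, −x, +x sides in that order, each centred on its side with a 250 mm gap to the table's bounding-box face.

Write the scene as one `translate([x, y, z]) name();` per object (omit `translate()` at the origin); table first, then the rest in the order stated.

table();
translate([324, 200, 769]) door_frame();
translate([682, -561, 0]) stool();
translate([-517, 128, 0]) stool();
translate([1881, 128, 0]) stool();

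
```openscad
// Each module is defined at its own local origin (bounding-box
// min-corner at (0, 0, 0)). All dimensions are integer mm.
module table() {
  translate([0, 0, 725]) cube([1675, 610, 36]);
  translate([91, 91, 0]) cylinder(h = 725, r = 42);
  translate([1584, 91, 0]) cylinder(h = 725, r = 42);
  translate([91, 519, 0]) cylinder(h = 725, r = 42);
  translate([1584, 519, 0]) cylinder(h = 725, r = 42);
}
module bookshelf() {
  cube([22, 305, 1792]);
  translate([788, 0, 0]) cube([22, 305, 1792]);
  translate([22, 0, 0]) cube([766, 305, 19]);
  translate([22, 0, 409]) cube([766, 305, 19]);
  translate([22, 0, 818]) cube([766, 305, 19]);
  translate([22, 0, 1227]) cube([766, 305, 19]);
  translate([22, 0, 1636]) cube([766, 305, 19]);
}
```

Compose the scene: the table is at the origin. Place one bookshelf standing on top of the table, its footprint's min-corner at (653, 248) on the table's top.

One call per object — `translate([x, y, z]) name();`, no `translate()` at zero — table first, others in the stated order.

table();
translate([653, 248, 761]) bookshelf();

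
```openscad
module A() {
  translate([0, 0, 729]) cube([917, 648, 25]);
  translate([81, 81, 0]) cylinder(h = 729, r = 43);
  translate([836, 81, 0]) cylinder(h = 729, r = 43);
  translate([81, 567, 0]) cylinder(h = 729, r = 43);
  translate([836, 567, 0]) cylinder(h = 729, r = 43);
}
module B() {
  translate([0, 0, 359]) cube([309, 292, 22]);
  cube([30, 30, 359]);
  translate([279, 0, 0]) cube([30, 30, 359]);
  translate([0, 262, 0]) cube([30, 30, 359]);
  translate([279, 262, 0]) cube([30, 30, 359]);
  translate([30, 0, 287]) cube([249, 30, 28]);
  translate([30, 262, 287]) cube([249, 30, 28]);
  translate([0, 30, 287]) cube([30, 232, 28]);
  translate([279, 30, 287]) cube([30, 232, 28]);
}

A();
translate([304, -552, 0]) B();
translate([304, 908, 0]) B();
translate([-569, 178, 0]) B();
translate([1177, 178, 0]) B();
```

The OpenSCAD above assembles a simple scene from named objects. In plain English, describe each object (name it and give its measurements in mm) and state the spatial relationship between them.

A is a rectangular dining table. The top is 917×648×25 mm with its upper surface at z = 754 mm. It stands on four round legs of 86 mm diameter, each leg's bounding box inset 38 mm from the nearest pair of top edges, running from the floor to the underside of the top.

B is a four-legged stool. The seat is a 309×292×22 mm slab whose top surface is at z = 381 mm; four square legs, each 30×30 mm in cross-section, run from the floor (z = 0) to the underside of the seat, each flush with a corner of the seat. Four stretchers, 30 mm wide and 28 mm tall, connect adjacent legs with their undersides at z = 287 mm, each running between the inner faces of the legs it joins and aligned with the legs' outer faces on the other axis.

Four stools sit around the table at the −y, +y, −x, +x sides.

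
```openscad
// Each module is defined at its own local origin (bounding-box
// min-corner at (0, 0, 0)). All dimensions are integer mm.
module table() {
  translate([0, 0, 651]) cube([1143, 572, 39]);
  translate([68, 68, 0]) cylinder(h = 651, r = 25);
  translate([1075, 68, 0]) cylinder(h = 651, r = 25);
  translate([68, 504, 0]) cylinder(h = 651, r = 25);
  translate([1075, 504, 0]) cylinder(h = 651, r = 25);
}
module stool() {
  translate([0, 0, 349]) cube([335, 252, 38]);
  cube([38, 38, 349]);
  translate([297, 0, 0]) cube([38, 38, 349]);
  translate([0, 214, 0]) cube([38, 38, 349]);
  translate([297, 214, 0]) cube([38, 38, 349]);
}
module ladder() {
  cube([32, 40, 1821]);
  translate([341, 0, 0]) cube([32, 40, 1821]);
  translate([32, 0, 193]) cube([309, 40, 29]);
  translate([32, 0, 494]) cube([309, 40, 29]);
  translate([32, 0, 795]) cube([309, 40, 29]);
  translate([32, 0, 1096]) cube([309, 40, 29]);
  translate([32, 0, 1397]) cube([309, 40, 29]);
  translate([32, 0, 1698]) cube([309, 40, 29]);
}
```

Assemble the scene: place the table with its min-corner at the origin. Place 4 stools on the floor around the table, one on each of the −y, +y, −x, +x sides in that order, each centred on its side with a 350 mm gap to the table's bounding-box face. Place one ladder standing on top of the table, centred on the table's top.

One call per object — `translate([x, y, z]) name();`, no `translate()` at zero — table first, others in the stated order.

table();
translate([404, -602, 0]) stool();
translate([404, 922, 0]) stool();
translate([-685, 160, 0]) stool();
translate([1493, 160, 0]) stool();
translate([385, 266, 690]) ladder();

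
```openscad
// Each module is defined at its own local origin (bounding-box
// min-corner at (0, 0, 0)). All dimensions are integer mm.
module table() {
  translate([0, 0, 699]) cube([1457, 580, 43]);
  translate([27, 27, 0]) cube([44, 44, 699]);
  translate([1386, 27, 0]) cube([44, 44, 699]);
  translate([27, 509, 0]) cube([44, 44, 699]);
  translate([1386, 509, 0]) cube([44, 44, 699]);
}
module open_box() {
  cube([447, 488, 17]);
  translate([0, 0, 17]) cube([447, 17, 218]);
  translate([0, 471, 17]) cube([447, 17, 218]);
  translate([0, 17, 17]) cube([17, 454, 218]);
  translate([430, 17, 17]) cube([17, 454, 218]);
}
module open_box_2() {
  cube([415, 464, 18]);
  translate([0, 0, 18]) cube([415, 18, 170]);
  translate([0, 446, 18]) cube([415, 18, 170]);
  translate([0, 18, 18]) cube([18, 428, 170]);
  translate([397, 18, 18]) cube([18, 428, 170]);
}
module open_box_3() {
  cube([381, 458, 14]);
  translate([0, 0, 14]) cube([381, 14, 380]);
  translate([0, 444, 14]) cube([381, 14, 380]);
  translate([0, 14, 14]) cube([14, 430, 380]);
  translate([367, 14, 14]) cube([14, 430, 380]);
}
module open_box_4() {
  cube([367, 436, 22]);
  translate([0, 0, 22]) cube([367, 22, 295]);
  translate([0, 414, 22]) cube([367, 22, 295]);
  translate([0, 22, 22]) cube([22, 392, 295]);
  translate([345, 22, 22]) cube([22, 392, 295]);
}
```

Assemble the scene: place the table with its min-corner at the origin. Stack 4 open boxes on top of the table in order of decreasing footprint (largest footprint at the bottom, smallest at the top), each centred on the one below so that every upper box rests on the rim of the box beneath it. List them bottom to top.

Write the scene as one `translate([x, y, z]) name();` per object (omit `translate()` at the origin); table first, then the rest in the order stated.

table();
translate([505, 46, 742]) open_box();
translate([521, 58, 977]) open_box_2();
translate([538, 61, 1165]) open_box_3();
translate([545, 72, 1559]) open_box_4();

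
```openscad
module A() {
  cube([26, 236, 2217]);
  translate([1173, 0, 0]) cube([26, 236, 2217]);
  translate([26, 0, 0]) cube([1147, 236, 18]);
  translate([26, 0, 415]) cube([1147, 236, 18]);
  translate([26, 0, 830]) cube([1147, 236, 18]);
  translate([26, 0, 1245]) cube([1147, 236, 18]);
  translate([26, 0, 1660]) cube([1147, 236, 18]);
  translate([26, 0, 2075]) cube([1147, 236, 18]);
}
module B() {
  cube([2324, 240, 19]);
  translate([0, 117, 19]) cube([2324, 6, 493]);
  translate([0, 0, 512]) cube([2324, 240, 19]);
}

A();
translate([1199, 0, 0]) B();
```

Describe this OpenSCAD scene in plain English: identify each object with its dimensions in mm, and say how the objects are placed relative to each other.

A is a bookshelf 1199 mm wide overall, 236 mm deep and 2217 mm tall. The two sides are 26 mm thick vertical panels. 6 horizontal shelves of 18 mm thickness span between the inner faces of the sides; the lowest shelf sits on the floor and shelves are stacked with a clear vertical gap of 397 mm between each pair.

B is an I-beam lying along x, 2324 mm long. Overall section height 531 mm. Two flanges 240 mm wide (y) and 19 mm thick, one on the floor and one at the top; a web 6 mm thick runs between them, centred on the flange width.

The I-beam is against the bookshelf's +x side, with their −y faces flush.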